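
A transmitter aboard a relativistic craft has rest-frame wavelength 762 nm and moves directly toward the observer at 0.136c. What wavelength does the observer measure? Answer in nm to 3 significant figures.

λ_obs ≈ 665 nm

Relativistic Doppler: λ_obs = λ_src √((1−β)/(1+β))
= 762 × √(0.86400/1.1360) = 762 × 0.87210 = 665 nm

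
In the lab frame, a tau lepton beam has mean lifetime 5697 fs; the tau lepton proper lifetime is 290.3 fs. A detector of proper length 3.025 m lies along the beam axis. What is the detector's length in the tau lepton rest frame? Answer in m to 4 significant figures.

L ≈ 0.1541 m

Time dilation ⇒ γ = Δt/τ₀ = 5697/290.3 = 19.6245
Length contraction: L = L₀/γ = 3.025/19.6245 = 0.1541 m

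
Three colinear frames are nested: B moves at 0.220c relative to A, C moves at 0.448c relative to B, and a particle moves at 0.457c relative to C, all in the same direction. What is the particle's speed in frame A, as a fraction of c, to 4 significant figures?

Compose boost 2: (0.448 + 0.220)/(1 + 0.448×0.220) = 0.6680/1.09856 = 0.608069
Compose boost 3: (0.457 + 0.608069)/(1 + 0.457×0.608069) = 1.06507/1.27789 = 0.8335

u ≈ 0.8335c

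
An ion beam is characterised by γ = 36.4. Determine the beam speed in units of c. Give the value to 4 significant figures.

β = √(1 − 1/γ²) = √(1 − 1/36.4²) = √(0.999245) = 0.9996

β ≈ 0.9996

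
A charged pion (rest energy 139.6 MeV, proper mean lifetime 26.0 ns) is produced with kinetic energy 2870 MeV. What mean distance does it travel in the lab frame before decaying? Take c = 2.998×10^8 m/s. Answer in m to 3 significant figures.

d ≈ 168 m

γ = 1 + K/(m₀c²) = 1 + 2870/139.6 = 21.559
β = √(1 − 1/γ²) = 0.99892
Dilated lifetime: γτ₀ = 21.559 × 26.0 ns = 560.53 ns
d = βc·γτ₀ = 0.99892 × (2.998×10^8 m/s) × 5.6053×10^-7 s = 168 m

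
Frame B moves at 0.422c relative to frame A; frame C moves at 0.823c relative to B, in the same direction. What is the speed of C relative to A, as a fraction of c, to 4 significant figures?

u ≈ 0.9241c

Compose boost 2: (0.823 + 0.422)/(1 + 0.823×0.422) = 1.245/1.34731 = 0.9241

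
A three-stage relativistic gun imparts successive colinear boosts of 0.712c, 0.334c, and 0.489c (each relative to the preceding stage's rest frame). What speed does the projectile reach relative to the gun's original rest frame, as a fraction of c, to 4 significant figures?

u ≈ 0.9440c

Compose boost 2: (0.334 + 0.712)/(1 + 0.334×0.712) = 1.046/1.23781 = 0.845042
Compose boost 3: (0.489 + 0.845042)/(1 + 0.489×0.845042) = 1.33404/1.41323 = 0.9440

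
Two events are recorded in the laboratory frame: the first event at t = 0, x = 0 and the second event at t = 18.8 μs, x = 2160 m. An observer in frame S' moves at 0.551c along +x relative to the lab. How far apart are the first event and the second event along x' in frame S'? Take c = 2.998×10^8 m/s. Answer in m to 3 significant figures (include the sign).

Δx' ≈ -1130 m

γ = 1/√(1 − 0.551²) = 1.1983
Δx' = γ(Δx − vΔt) = 1.1983 × (2160 m − 0.551×(2.998×10^8 m/s)×18.8×10^-6 s)
= 1.1983 × (-945.57 m) = -1130 m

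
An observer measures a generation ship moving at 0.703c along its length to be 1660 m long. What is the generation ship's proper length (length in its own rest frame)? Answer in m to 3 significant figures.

L₀ ≈ 2330 m

γ = 1/√(1 − 0.703²) = 1.4061
L₀ = γL = 1.4061 × 1660 = 2330 m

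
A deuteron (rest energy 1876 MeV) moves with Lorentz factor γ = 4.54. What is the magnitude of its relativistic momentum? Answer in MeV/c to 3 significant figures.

β = √(1 − 1/γ²) = √(1 − 1/4.54²) = 0.97544
p = γβm₀c = 4.54 × 0.97544 × 1876 MeV/c = 8310 MeV/c

p ≈ 8310 MeV/c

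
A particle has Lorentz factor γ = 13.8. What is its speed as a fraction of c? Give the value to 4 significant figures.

β = √(1 − 1/γ²) = √(1 − 1/13.8²) = √(0.994749) = 0.9974

β ≈ 0.9974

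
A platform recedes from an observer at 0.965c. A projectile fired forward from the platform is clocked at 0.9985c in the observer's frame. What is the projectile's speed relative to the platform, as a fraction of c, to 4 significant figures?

u' ≈ 0.9191c

Inverse velocity addition: u' = (u − v)/(1 − uv/c²)
= (0.9985 − 0.965)/(1 − 0.9985×0.965) = 0.03350/0.0364475 = 0.9191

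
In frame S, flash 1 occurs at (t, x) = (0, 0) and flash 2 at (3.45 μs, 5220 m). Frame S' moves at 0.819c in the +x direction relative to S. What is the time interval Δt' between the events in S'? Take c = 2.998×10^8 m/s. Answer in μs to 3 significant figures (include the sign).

Δt' ≈ -18.8 μs

γ = 1/√(1 − 0.819²) = 1.7428
Δt' = γ(Δt − vΔx/c²) = 1.7428 × (3.45 μs − 0.819×5220 m / (2.998×10^8 m/s))
= 1.7428 × (-10.810 μs) = -18.8 μs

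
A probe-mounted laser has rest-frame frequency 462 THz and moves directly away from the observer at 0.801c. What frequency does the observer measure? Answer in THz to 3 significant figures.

f_obs ≈ 154 THz

Relativistic Doppler: f_obs = f_src √((1−β)/(1+β))
= 462 × √(0.19900/1.8010) = 462 × 0.33241 = 154 THz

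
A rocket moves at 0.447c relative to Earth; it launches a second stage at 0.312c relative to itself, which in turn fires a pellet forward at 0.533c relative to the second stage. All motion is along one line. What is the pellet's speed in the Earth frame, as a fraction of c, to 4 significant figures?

Compose boost 2: (0.312 + 0.447)/(1 + 0.312×0.447) = 0.7590/1.13946 = 0.666103
Compose boost 3: (0.533 + 0.666103)/(1 + 0.533×0.666103) = 1.19910/1.35503 = 0.8849

u ≈ 0.8849c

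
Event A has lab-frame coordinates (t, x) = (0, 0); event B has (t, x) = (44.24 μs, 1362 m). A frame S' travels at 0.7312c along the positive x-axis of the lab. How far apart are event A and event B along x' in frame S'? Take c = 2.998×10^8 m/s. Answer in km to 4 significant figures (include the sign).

Δx' ≈ -12.22 km

γ = 1/√(1 − 0.7312²) = 1.46592
Δx' = γ(Δx − vΔt) = 1.46592 × (1362 m − 0.7312×(2.998×10^8 m/s)×44.24×10^-6 s)
= 1.46592 × (-8336.02 m) = -12.22 km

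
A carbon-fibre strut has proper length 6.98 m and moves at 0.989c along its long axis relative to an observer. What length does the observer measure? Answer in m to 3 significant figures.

γ = 1/√(1 − 0.989²) = 6.7606
Length contraction: L = L₀/γ = 6.98/6.7606 = 1.03 m

L ≈ 1.03 m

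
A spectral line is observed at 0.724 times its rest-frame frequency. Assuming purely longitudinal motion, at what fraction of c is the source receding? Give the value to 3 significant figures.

f_obs/f_src = √((1−β)/(1+β)) = 0.724  ⇒  (1−β)/(1+β) = 0.52418
β = |1 − D²|/(1 + D²) = |1 − 0.52418|/(1 + 0.52418) = 0.312

β ≈ 0.312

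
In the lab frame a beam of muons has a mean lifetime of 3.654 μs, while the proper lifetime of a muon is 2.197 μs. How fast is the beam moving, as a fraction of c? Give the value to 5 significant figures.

γ = Δt/τ₀ = 3.654/2.197 = 1.663177
β = √(1 − 1/γ²) = √(1 − 1/1.663177²) = 0.79905

β ≈ 0.79905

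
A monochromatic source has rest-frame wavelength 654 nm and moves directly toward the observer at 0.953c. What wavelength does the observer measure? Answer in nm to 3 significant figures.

λ_obs ≈ 101 nm

Relativistic Doppler: λ_obs = λ_src √((1−β)/(1+β))
= 654 × √(0.047000/1.9530) = 654 × 0.15513 = 101 nm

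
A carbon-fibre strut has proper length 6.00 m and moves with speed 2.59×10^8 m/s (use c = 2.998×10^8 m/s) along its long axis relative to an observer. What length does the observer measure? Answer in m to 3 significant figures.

L ≈ 3.02 m

β = v/c = 2.59×10^8 / 2.998×10^8 = 0.86391
γ = 1/√(1 − 0.86391²) = 1.9855
Length contraction: L = L₀/γ = 6.00/1.9855 = 3.02 m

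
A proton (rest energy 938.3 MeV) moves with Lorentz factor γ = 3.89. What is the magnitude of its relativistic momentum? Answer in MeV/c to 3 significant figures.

p ≈ 3530 MeV/c

β = √(1 − 1/γ²) = √(1 − 1/3.89²) = 0.96639
p = γβm₀c = 3.89 × 0.96639 × 938.3 MeV/c = 3530 MeV/c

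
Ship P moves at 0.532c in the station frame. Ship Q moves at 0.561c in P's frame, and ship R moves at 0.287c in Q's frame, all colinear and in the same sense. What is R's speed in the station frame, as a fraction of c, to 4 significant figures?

Compose boost 2: (0.561 + 0.532)/(1 + 0.561×0.532) = 1.093/1.29845 = 0.841772
Compose boost 3: (0.287 + 0.841772)/(1 + 0.287×0.841772) = 1.12877/1.24159 = 0.9091

u ≈ 0.9091c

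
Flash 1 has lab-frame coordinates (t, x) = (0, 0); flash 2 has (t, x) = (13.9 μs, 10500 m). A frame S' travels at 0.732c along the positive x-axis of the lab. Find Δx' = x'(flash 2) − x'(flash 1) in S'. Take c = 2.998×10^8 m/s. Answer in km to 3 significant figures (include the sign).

γ = 1/√(1 − 0.732²) = 1.4678
Δx' = γ(Δx − vΔt) = 1.4678 × (10500 m − 0.732×(2.998×10^8 m/s)×13.9×10^-6 s)
= 1.4678 × (7449.6 m) = 10.9 km

Δx' ≈ 10.9 km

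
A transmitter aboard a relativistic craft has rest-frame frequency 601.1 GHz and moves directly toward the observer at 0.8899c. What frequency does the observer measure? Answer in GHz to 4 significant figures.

f_obs ≈ 2490 GHz

Relativistic Doppler: f_obs = f_src √((1+β)/(1−β))
= 601.1 × √(1.88990/0.110100) = 601.1 × 4.14310 = 2490 GHz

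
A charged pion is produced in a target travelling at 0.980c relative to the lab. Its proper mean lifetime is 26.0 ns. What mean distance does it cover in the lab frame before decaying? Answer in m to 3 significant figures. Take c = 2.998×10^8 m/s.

γ = 1/√(1 − 0.980²) = 5.0252
Dilated lifetime: Δt = γτ₀ = 5.0252 × 26.0 ns = 130.65 ns
d = vΔt = 0.980c × 130.65 ns = 2.9380×10^8 m/s × 1.3065×10^-7 s = 38.4 m

d ≈ 38.4 m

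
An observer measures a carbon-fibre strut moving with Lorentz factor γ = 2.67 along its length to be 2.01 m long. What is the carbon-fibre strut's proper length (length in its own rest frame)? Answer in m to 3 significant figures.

γ = 2.67 (given)
L₀ = γL = 2.67 × 2.01 = 5.37 m

L₀ ≈ 5.37 m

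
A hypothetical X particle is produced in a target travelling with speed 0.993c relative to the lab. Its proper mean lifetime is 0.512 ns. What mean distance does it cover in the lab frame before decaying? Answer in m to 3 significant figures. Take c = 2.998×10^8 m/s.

d ≈ 1.29 m

γ = 1/√(1 − 0.993²) = 8.4664
Dilated lifetime: Δt = γτ₀ = 8.4664 × 0.512 ns = 4.3348 ns
d = vΔt = 0.993c × 4.3348 ns = 2.9770×10^8 m/s × 4.3348×10^-9 s = 1.29 m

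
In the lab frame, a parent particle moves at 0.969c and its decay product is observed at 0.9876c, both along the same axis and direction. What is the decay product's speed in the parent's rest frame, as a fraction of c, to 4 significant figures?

Inverse velocity addition: u' = (u − v)/(1 − uv/c²)
= (0.9876 − 0.969)/(1 − 0.9876×0.969) = 0.01860/0.0430156 = 0.4324

u' ≈ 0.4324c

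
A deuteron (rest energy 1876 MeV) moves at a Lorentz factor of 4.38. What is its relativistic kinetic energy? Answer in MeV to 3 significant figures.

γ = 4.38 (given)
K = (γ − 1)m₀c² = (4.38 − 1) × 1876 MeV = 3.3800 × 1876 MeV = 6340 MeV

K ≈ 6340 MeV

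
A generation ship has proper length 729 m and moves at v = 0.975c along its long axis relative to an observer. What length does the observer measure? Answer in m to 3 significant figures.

γ = 1/√(1 − 0.975²) = 4.5004
Length contraction: L = L₀/γ = 729/4.5004 = 162 m

L ≈ 162 m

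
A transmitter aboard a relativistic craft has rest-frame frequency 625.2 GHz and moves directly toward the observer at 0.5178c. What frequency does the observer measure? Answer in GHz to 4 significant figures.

Relativistic Doppler: f_obs = f_src √((1+β)/(1−β))
= 625.2 × √(1.51780/0.482200) = 625.2 × 1.77416 = 1109 GHz

f_obs ≈ 1109 GHz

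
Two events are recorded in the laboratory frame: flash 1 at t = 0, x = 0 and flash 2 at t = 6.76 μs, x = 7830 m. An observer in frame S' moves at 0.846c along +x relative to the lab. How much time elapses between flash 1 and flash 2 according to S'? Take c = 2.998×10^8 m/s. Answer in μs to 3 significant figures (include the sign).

Δt' ≈ -28.8 μs

γ = 1/√(1 − 0.846²) = 1.8755
Δt' = γ(Δt − vΔx/c²) = 1.8755 × (6.76 μs − 0.846×7830 m / (2.998×10^8 m/s))
= 1.8755 × (-15.335 μs) = -28.8 μs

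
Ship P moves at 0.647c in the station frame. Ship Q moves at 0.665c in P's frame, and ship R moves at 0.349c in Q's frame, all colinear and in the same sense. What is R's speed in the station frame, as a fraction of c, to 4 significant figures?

Compose boost 2: (0.665 + 0.647)/(1 + 0.665×0.647) = 1.312/1.43026 = 0.917319
Compose boost 3: (0.349 + 0.917319)/(1 + 0.349×0.917319) = 1.26632/1.32014 = 0.9592

u ≈ 0.9592c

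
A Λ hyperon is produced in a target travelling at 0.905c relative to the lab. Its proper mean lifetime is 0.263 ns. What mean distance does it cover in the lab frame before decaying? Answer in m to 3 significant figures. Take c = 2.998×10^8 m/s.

d ≈ 0.168 m

γ = 1/√(1 − 0.905²) = 2.3507
Dilated lifetime: Δt = γτ₀ = 2.3507 × 0.263 ns = 0.61822 ns
d = vΔt = 0.905c × 0.61822 ns = 2.7132×10^8 m/s × 6.1822×10^-10 s = 0.168 m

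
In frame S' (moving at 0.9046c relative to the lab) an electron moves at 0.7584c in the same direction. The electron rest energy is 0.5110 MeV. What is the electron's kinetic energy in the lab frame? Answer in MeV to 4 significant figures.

u_lab = (0.7584 + 0.9046)/(1 + 0.7584×0.9046) = 0.9863298
γ = 1/√(1 − 0.9863298²) = 6.06857
K = (γ − 1)m₀c² = (6.06857 − 1) × 0.5110 = 5.06857 × 0.5110 = 2.590 MeV

K ≈ 2.590 MeV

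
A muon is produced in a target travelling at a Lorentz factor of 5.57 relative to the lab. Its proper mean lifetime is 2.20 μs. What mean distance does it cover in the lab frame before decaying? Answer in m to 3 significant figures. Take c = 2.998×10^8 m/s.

β = √(1 − 1/γ²) = √(1 − 1/5.57²) = 0.98375
Dilated lifetime: Δt = γτ₀ = 5.57 × 2.20 μs = 12.254 μs
d = vΔt = 0.98375c × 12.254 μs = 2.9493×10^8 m/s × 1.2254×10^-5 s = 3610 m

d ≈ 3610 m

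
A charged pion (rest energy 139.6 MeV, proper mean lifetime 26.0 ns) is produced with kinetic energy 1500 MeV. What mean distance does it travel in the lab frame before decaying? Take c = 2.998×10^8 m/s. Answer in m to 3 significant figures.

γ = 1 + K/(m₀c²) = 1 + 1500/139.6 = 11.745
β = √(1 − 1/γ²) = 0.99637
Dilated lifetime: γτ₀ = 11.745 × 26.0 ns = 305.37 ns
d = βc·γτ₀ = 0.99637 × (2.998×10^8 m/s) × 3.0537×10^-7 s = 91.2 m

d ≈ 91.2 m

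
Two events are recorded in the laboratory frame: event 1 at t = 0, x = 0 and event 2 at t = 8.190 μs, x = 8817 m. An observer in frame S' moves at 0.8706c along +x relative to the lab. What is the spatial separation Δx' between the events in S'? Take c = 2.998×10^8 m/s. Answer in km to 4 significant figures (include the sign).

γ = 1/√(1 − 0.8706²) = 2.03256
Δx' = γ(Δx − vΔt) = 2.03256 × (8817 m − 0.8706×(2.998×10^8 m/s)×8.190×10^-6 s)
= 2.03256 × (6679.36 m) = 13.58 km

Δx' ≈ 13.58 km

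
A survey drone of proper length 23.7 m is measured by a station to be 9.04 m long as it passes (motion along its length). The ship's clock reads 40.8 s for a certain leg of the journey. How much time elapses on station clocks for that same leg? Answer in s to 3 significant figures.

Δt ≈ 107 s

Length contraction ⇒ γ = L₀/L = 23.7/9.04 = 2.6217
Time dilation: Δt = γτ₀ = 2.6217 × 40.8 s = 107 s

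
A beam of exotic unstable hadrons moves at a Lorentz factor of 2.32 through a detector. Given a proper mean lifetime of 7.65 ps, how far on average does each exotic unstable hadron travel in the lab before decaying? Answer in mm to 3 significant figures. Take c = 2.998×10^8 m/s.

β = √(1 − 1/γ²) = √(1 − 1/2.32²) = 0.90234
Dilated lifetime: Δt = γτ₀ = 2.32 × 7.65 ps = 17.748 ps
d = vΔt = 0.90234c × 17.748 ps = 2.7052×10^8 m/s × 1.7748×10^-11 s = 4.80 mm

d ≈ 4.80 mm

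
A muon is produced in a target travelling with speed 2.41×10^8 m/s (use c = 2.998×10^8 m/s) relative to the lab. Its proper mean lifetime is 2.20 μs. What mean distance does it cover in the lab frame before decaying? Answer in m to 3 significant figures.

β = v/c = 2.41×10^8 / 2.998×10^8 = 0.80387
γ = 1/√(1 − 0.80387²) = 1.6812
Dilated lifetime: Δt = γτ₀ = 1.6812 × 2.20 μs = 3.6987 μs
d = vΔt = 0.80387c × 3.6987 μs = 2.4100×10^8 m/s × 3.6987×10^-6 s = 891 m

d ≈ 891 m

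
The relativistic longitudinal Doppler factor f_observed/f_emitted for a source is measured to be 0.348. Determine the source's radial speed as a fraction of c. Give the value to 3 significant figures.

β ≈ 0.784

f_obs/f_src = √((1−β)/(1+β)) = 0.348  ⇒  (1−β)/(1+β) = 0.12110
β = |1 − D²|/(1 + D²) = |1 − 0.12110|/(1 + 0.12110) = 0.784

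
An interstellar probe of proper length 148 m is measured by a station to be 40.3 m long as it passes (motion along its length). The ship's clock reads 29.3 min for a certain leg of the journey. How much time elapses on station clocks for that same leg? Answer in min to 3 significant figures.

Length contraction ⇒ γ = L₀/L = 148/40.3 = 3.6725
Time dilation: Δt = γτ₀ = 3.6725 × 29.3 min = 108 min

Δt ≈ 108 min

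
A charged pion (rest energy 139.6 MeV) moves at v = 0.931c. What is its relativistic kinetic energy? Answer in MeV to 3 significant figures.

K ≈ 243 MeV

γ = 1/√(1 − 0.931²) = 2.7396
K = (γ − 1)m₀c² = (2.7396 − 1) × 139.6 MeV = 1.7396 × 139.6 MeV = 243 MeV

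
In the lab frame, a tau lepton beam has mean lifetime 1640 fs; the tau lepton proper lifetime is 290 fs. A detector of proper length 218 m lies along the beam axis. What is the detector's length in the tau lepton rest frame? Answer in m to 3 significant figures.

Time dilation ⇒ γ = Δt/τ₀ = 1640/290 = 5.6552
Length contraction: L = L₀/γ = 218/5.6552 = 38.5 m

L ≈ 38.5 m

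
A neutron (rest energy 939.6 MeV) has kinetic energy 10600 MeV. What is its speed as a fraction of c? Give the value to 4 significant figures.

γ = 1 + K/(m₀c²) = 1 + 10600/939.6 = 12.2814
β = √(1 − 1/γ²) = 0.9967

β ≈ 0.9967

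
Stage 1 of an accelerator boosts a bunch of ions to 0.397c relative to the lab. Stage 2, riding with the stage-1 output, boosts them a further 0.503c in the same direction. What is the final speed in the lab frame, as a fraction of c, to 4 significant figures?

Compose boost 2: (0.503 + 0.397)/(1 + 0.503×0.397) = 0.9000/1.19969 = 0.7502

u ≈ 0.7502c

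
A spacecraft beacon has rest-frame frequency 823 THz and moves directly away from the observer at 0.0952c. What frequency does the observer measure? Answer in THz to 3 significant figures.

Relativistic Doppler: f_obs = f_src √((1−β)/(1+β))
= 823 × √(0.90480/1.0952) = 823 × 0.90893 = 748 THz

f_obs ≈ 748 THz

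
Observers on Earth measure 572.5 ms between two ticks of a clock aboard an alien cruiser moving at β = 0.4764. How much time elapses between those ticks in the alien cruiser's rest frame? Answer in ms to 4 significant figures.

τ₀ ≈ 503.4 ms

γ = 1/√(1 − 0.4764²) = 1.13736
Proper time: τ₀ = Δt/γ = 572.5/1.13736 = 503.4 ms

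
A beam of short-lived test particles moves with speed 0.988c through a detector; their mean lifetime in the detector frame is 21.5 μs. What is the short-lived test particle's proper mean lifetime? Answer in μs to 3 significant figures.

τ₀ ≈ 3.32 μs

γ = 1/√(1 − 0.988²) = 6.4744
Proper time: τ₀ = Δt/γ = 21.5/6.4744 = 3.32 μs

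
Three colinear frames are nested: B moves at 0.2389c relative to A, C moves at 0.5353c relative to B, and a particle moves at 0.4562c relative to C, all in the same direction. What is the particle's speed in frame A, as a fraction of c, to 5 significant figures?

Compose boost 2: (0.5353 + 0.2389)/(1 + 0.5353×0.2389) = 0.77420/1.127883 = 0.6864186
Compose boost 3: (0.4562 + 0.6864186)/(1 + 0.4562×0.6864186) = 1.142619/1.313144 = 0.87014

u ≈ 0.87014c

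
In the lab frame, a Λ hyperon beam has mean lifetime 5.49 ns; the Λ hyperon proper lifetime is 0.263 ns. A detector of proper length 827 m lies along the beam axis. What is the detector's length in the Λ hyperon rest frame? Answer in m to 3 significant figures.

L ≈ 39.6 m

Time dilation ⇒ γ = Δt/τ₀ = 5.49/0.263 = 20.875
Length contraction: L = L₀/γ = 827/20.875 = 39.6 m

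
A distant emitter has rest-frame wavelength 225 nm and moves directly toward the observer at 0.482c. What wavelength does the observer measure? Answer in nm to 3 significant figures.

λ_obs ≈ 133 nm

Relativistic Doppler: λ_obs = λ_src √((1−β)/(1+β))
= 225 × √(0.51800/1.4820) = 225 × 0.59121 = 133 nm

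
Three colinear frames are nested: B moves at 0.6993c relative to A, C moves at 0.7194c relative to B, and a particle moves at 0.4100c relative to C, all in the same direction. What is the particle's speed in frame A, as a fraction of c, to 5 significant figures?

Compose boost 2: (0.7194 + 0.6993)/(1 + 0.7194×0.6993) = 1.4187/1.503076 = 0.9438642
Compose boost 3: (0.4100 + 0.9438642)/(1 + 0.4100×0.9438642) = 1.353864/1.386984 = 0.97612

u ≈ 0.97612c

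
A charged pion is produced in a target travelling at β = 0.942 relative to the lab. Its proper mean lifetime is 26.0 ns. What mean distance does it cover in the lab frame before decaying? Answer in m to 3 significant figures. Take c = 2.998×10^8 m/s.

d ≈ 21.9 m

γ = 1/√(1 − 0.942²) = 2.9796
Dilated lifetime: Δt = γτ₀ = 2.9796 × 26.0 ns = 77.470 ns
d = vΔt = 0.942c × 77.470 ns = 2.8241×10^8 m/s × 7.7470×10^-8 s = 21.9 m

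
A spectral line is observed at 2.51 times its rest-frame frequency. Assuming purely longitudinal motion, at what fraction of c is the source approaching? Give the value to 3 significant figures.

f_obs/f_src = √((1+β)/(1−β)) = 2.51  ⇒  (1+β)/(1−β) = 6.3001
β = |1 − D²|/(1 + D²) = |1 − 6.3001|/(1 + 6.3001) = 0.726

β ≈ 0.726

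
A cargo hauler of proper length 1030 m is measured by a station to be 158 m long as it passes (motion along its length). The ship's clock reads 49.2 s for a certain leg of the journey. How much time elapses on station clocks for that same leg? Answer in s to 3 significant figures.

Δt ≈ 321 s

Length contraction ⇒ γ = L₀/L = 1030/158 = 6.5190
Time dilation: Δt = γτ₀ = 6.5190 × 49.2 s = 321 s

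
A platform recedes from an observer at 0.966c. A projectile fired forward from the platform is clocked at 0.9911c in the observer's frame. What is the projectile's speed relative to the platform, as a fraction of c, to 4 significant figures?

Inverse velocity addition: u' = (u − v)/(1 − uv/c²)
= (0.9911 − 0.966)/(1 − 0.9911×0.966) = 0.02510/0.0425974 = 0.5892

u' ≈ 0.5892c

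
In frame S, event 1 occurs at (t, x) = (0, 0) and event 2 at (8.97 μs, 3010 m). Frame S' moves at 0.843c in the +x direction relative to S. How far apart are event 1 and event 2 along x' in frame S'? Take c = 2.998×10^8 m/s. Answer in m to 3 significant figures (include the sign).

Δx' ≈ 1380 m

γ = 1/√(1 − 0.843²) = 1.8590
Δx' = γ(Δx − vΔt) = 1.8590 × (3010 m − 0.843×(2.998×10^8 m/s)×8.97×10^-6 s)
= 1.8590 × (743.00 m) = 1380 m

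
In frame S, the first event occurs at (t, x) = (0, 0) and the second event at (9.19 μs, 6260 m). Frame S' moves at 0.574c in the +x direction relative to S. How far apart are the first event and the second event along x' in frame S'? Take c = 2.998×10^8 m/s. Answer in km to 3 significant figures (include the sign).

γ = 1/√(1 − 0.574²) = 1.2212
Δx' = γ(Δx − vΔt) = 1.2212 × (6260 m − 0.574×(2.998×10^8 m/s)×9.19×10^-6 s)
= 1.2212 × (4678.5 m) = 5.71 km

Δx' ≈ 5.71 km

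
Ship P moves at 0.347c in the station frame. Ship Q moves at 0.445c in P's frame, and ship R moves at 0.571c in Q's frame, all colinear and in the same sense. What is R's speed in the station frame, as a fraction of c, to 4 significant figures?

u ≈ 0.9032c

Compose boost 2: (0.445 + 0.347)/(1 + 0.445×0.347) = 0.7920/1.15441 = 0.686062
Compose boost 3: (0.571 + 0.686062)/(1 + 0.571×0.686062) = 1.25706/1.39174 = 0.9032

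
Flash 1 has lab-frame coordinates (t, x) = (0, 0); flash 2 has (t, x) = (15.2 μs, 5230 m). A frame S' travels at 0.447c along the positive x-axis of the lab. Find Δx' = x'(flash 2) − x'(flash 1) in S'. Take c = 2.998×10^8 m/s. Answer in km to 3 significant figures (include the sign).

γ = 1/√(1 − 0.447²) = 1.1179
Δx' = γ(Δx − vΔt) = 1.1179 × (5230 m − 0.447×(2.998×10^8 m/s)×15.2×10^-6 s)
= 1.1179 × (3193.0 m) = 3.57 km

Δx' ≈ 3.57 km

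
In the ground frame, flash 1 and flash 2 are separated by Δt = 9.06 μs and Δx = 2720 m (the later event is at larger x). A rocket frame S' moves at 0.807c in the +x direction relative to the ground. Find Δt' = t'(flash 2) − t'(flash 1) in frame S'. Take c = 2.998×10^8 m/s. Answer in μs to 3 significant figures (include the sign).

Δt' ≈ 2.94 μs

γ = 1/√(1 − 0.807²) = 1.6933
Δt' = γ(Δt − vΔx/c²) = 1.6933 × (9.06 μs − 0.807×2720 m / (2.998×10^8 m/s))
= 1.6933 × (1.7383 μs) = 2.94 μs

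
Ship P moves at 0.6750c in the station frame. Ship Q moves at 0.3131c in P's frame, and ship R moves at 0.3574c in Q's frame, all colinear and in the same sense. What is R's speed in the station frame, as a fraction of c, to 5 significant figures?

Compose boost 2: (0.3131 + 0.6750)/(1 + 0.3131×0.6750) = 0.98810/1.211342 = 0.8157065
Compose boost 3: (0.3574 + 0.8157065)/(1 + 0.3574×0.8157065) = 1.173107/1.291534 = 0.90831

u ≈ 0.90831c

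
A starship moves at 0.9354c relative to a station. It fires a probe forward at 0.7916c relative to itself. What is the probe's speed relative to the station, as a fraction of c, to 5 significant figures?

Relativistic velocity addition: u = (u' + v)/(1 + u'v/c²)
= (0.7916 + 0.9354)/(1 + 0.7916×0.9354) = 1.7270/1.740463 = 0.99226

u ≈ 0.99226c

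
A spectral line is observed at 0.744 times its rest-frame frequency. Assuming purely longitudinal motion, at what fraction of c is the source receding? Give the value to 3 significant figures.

f_obs/f_src = √((1−β)/(1+β)) = 0.744  ⇒  (1−β)/(1+β) = 0.55354
β = |1 − D²|/(1 + D²) = |1 − 0.55354|/(1 + 0.55354) = 0.287

β ≈ 0.287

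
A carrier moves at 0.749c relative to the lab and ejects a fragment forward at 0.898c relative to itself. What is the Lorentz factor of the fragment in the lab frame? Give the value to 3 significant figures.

u_lab = (0.898 + 0.749)/(1 + 0.898×0.749) = 1.647/1.67260 = 0.984693
γ = 1/√(1 − 0.984693²) = 5.74

γ ≈ 5.74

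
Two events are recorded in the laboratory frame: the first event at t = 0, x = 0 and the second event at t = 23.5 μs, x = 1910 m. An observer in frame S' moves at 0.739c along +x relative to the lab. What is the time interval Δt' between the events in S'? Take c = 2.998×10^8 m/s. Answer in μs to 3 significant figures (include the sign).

Δt' ≈ 27.9 μs

γ = 1/√(1 − 0.739²) = 1.4843
Δt' = γ(Δt − vΔx/c²) = 1.4843 × (23.5 μs − 0.739×1910 m / (2.998×10^8 m/s))
= 1.4843 × (18.792 μs) = 27.9 μs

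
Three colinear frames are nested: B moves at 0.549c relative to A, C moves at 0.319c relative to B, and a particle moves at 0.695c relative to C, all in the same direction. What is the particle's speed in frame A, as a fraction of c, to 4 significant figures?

Compose boost 2: (0.319 + 0.549)/(1 + 0.319×0.549) = 0.8680/1.17513 = 0.738641
Compose boost 3: (0.695 + 0.738641)/(1 + 0.695×0.738641) = 1.43364/1.51336 = 0.9473

u ≈ 0.9473c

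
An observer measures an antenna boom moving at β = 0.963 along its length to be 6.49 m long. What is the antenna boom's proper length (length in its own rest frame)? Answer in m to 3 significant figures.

γ = 1/√(1 − 0.963²) = 3.7106
L₀ = γL = 3.7106 × 6.49 = 24.1 m

L₀ ≈ 24.1 m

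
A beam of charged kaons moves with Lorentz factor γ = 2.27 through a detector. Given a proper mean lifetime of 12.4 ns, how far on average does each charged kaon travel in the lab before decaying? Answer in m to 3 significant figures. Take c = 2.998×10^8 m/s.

d ≈ 7.58 m

β = √(1 − 1/γ²) = √(1 − 1/2.27²) = 0.89774
Dilated lifetime: Δt = γτ₀ = 2.27 × 12.4 ns = 28.148 ns
d = vΔt = 0.89774c × 28.148 ns = 2.6914×10^8 m/s × 2.8148×10^-8 s = 7.58 m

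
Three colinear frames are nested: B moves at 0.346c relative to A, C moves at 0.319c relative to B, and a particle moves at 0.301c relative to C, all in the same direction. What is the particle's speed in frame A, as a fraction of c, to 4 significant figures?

Compose boost 2: (0.319 + 0.346)/(1 + 0.319×0.346) = 0.6650/1.11037 = 0.598897
Compose boost 3: (0.301 + 0.598897)/(1 + 0.301×0.598897) = 0.899897/1.18027 = 0.7625

u ≈ 0.7625c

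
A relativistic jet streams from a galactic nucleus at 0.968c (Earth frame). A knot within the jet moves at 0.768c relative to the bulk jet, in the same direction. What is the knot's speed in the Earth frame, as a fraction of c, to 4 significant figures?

Relativistic velocity addition: u = (u' + v)/(1 + u'v/c²)
= (0.768 + 0.968)/(1 + 0.768×0.968) = 1.736/1.74342 = 0.9957

u ≈ 0.9957c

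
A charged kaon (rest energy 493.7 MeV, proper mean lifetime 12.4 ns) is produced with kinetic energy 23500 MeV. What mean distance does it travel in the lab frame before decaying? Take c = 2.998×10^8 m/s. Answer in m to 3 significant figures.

d ≈ 181 m

γ = 1 + K/(m₀c²) = 1 + 23500/493.7 = 48.600
β = √(1 − 1/γ²) = 0.99979
Dilated lifetime: γτ₀ = 48.600 × 12.4 ns = 602.64 ns
d = βc·γτ₀ = 0.99979 × (2.998×10^8 m/s) × 6.0264×10^-7 s = 181 m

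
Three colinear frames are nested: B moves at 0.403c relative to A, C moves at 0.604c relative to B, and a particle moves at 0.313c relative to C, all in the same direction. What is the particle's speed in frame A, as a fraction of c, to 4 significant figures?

Compose boost 2: (0.604 + 0.403)/(1 + 0.604×0.403) = 1.007/1.24341 = 0.809868
Compose boost 3: (0.313 + 0.809868)/(1 + 0.313×0.809868) = 1.12287/1.25349 = 0.8958

u ≈ 0.8958c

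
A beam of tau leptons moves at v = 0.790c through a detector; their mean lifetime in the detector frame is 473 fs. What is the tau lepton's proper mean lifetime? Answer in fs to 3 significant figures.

τ₀ ≈ 290 fs

γ = 1/√(1 − 0.790²) = 1.6310
Proper time: τ₀ = Δt/γ = 473/1.6310 = 290 fs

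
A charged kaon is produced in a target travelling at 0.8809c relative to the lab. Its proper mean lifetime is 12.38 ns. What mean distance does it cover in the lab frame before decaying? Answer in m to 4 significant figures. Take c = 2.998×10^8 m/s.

γ = 1/√(1 − 0.8809²) = 2.11281
Dilated lifetime: Δt = γτ₀ = 2.11281 × 12.38 ns = 26.1566 ns
d = vΔt = 0.8809c × 26.1566 ns = 2.64094×10^8 m/s × 2.61566×10^-8 s = 6.908 m

d ≈ 6.908 m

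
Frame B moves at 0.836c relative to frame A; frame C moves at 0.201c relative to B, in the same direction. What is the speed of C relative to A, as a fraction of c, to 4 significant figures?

Compose boost 2: (0.201 + 0.836)/(1 + 0.201×0.836) = 1.037/1.16804 = 0.8878

u ≈ 0.8878c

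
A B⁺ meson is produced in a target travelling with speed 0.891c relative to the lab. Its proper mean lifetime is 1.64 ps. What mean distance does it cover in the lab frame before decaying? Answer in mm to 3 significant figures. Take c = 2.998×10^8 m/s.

γ = 1/√(1 − 0.891²) = 2.2026
Dilated lifetime: Δt = γτ₀ = 2.2026 × 1.64 ps = 3.6123 ps
d = vΔt = 0.891c × 3.6123 ps = 2.6712×10^8 m/s × 3.6123×10^-12 s = 0.965 mm

d ≈ 0.965 mm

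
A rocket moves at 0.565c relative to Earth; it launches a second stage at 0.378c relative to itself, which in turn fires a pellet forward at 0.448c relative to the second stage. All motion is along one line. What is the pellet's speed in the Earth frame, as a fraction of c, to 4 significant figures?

Compose boost 2: (0.378 + 0.565)/(1 + 0.378×0.565) = 0.9430/1.21357 = 0.777046
Compose boost 3: (0.448 + 0.777046)/(1 + 0.448×0.777046) = 1.22505/1.34812 = 0.9087

u ≈ 0.9087c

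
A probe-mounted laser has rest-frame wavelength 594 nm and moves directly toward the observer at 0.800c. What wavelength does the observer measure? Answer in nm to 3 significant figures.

λ_obs ≈ 198 nm

Relativistic Doppler: λ_obs = λ_src √((1−β)/(1+β))
= 594 × √(0.20000/1.8000) = 594 × 0.33333 = 198 nm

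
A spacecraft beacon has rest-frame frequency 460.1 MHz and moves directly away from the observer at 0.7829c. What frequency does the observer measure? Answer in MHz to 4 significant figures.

Relativistic Doppler: f_obs = f_src √((1−β)/(1+β))
= 460.1 × √(0.217100/1.78290) = 460.1 × 0.348953 = 160.6 MHz

f_obs ≈ 160.6 MHz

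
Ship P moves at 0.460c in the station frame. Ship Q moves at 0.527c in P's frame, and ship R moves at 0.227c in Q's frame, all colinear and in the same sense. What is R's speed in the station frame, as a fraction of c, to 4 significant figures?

Compose boost 2: (0.527 + 0.460)/(1 + 0.527×0.460) = 0.9870/1.24242 = 0.794417
Compose boost 3: (0.227 + 0.794417)/(1 + 0.227×0.794417) = 1.02142/1.18033 = 0.8654

u ≈ 0.8654c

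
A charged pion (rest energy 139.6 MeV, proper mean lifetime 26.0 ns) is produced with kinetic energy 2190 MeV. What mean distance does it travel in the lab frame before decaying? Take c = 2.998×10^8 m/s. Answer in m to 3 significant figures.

d ≈ 130 m

γ = 1 + K/(m₀c²) = 1 + 2190/139.6 = 16.688
β = √(1 − 1/γ²) = 0.99820
Dilated lifetime: γτ₀ = 16.688 × 26.0 ns = 433.88 ns
d = βc·γτ₀ = 0.99820 × (2.998×10^8 m/s) × 4.3388×10^-7 s = 130 m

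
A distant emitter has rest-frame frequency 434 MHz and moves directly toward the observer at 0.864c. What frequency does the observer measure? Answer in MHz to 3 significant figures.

Relativistic Doppler: f_obs = f_src √((1+β)/(1−β))
= 434 × √(1.8640/0.13600) = 434 × 3.7021 = 1610 MHz

f_obs ≈ 1610 MHz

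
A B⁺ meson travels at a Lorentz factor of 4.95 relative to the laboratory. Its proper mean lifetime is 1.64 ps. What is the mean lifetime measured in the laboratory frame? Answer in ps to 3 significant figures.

Δt ≈ 8.12 ps

γ = 4.95 (given)
Time dilation: Δt = γτ₀ = 4.95 × 1.64 ps = 8.12 ps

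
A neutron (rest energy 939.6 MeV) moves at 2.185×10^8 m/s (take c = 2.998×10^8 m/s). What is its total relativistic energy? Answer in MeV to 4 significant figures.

E ≈ 1372 MeV

β = v/c = 2.185×10^8 / 2.998×10^8 = 0.728819
γ = 1/√(1 − 0.728819²) = 1.46048
E = γm₀c² = 1.46048 × 939.6 MeV = 1372 MeV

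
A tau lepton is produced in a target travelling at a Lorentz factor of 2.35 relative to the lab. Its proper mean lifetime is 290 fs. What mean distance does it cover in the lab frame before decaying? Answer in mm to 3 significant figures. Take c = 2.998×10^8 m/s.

d ≈ 0.185 mm

β = √(1 − 1/γ²) = √(1 − 1/2.35²) = 0.90494
Dilated lifetime: Δt = γτ₀ = 2.35 × 290 fs = 681.50 fs
d = vΔt = 0.90494c × 681.50 fs = 2.7130×10^8 m/s × 6.8150×10^-13 s = 0.185 mm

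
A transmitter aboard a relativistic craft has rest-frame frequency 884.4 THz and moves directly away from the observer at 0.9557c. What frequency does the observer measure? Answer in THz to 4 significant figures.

Relativistic Doppler: f_obs = f_src √((1−β)/(1+β))
= 884.4 × √(0.0443000/1.95570) = 884.4 × 0.150505 = 133.1 THz

f_obs ≈ 133.1 THz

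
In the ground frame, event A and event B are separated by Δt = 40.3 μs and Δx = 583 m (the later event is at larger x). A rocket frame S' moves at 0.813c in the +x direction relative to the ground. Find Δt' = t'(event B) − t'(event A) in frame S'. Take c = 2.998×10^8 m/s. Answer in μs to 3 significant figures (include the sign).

γ = 1/√(1 − 0.813²) = 1.7174
Δt' = γ(Δt − vΔx/c²) = 1.7174 × (40.3 μs − 0.813×583 m / (2.998×10^8 m/s))
= 1.7174 × (38.719 μs) = 66.5 μs

Δt' ≈ 66.5 μs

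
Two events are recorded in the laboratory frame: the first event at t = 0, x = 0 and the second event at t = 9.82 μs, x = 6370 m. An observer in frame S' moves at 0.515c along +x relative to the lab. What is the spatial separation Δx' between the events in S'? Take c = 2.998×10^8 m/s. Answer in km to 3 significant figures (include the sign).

γ = 1/√(1 − 0.515²) = 1.1666
Δx' = γ(Δx − vΔt) = 1.1666 × (6370 m − 0.515×(2.998×10^8 m/s)×9.82×10^-6 s)
= 1.1666 × (4853.8 m) = 5.66 km

Δx' ≈ 5.66 km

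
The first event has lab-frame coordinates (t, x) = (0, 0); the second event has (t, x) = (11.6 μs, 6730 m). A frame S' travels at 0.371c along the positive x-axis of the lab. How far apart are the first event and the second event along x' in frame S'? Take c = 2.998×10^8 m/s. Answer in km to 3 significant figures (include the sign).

Δx' ≈ 5.86 km

γ = 1/√(1 − 0.371²) = 1.0769
Δx' = γ(Δx − vΔt) = 1.0769 × (6730 m − 0.371×(2.998×10^8 m/s)×11.6×10^-6 s)
= 1.0769 × (5439.8 m) = 5.86 km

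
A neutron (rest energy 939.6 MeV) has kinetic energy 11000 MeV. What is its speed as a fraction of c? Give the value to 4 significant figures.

β ≈ 0.9969

γ = 1 + K/(m₀c²) = 1 + 11000/939.6 = 12.7071
β = √(1 − 1/γ²) = 0.9969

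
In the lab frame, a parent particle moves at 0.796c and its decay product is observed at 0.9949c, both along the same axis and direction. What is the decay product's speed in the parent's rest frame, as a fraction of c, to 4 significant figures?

Inverse velocity addition: u' = (u − v)/(1 − uv/c²)
= (0.9949 − 0.796)/(1 − 0.9949×0.796) = 0.1989/0.208060 = 0.9560

u' ≈ 0.9560c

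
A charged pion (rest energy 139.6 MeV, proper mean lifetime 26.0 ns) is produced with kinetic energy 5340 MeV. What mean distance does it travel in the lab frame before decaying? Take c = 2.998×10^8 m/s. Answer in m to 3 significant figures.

d ≈ 306 m

γ = 1 + K/(m₀c²) = 1 + 5340/139.6 = 39.252
β = √(1 − 1/γ²) = 0.99968
Dilated lifetime: γτ₀ = 39.252 × 26.0 ns = 1020.6 ns
d = βc·γτ₀ = 0.99968 × (2.998×10^8 m/s) × 1.0206×10^-6 s = 306 m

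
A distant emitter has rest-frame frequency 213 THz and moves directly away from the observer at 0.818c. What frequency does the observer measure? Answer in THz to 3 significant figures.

Relativistic Doppler: f_obs = f_src √((1−β)/(1+β))
= 213 × √(0.18200/1.8180) = 213 × 0.31640 = 67.4 THz

f_obs ≈ 67.4 THz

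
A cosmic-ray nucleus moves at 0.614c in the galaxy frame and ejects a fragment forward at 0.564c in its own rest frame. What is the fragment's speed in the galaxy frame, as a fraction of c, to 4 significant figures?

Compose boost 2: (0.564 + 0.614)/(1 + 0.564×0.614) = 1.178/1.34630 = 0.8750

u ≈ 0.8750c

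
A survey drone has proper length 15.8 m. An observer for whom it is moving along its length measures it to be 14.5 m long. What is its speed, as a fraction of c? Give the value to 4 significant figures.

γ = L₀/L = 15.8/14.5 = 1.08966
β = √(1 − 1/γ²) = 0.3972

β ≈ 0.3972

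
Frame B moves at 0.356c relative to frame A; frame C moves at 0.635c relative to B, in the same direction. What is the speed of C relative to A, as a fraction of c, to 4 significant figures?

u ≈ 0.8083c

Compose boost 2: (0.635 + 0.356)/(1 + 0.635×0.356) = 0.9910/1.22606 = 0.8083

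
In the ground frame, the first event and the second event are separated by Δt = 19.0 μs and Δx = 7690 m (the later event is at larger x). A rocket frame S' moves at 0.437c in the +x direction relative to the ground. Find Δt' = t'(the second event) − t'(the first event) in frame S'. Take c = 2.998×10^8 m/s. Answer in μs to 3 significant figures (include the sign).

γ = 1/√(1 − 0.437²) = 1.1118
Δt' = γ(Δt − vΔx/c²) = 1.1118 × (19.0 μs − 0.437×7690 m / (2.998×10^8 m/s))
= 1.1118 × (7.7908 μs) = 8.66 μs

Δt' ≈ 8.66 μs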